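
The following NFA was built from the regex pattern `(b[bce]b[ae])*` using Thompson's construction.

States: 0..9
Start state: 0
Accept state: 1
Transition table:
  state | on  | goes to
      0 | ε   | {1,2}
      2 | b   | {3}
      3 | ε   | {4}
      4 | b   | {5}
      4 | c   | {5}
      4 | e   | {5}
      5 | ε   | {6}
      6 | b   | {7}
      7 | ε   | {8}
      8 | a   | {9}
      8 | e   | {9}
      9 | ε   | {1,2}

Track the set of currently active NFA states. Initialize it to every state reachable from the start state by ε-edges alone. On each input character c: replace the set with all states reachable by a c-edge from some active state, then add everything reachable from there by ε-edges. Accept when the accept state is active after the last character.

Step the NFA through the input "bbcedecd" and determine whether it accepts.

Answer: REJECT

Trace:
start: ε-closure({0}) = {0,1,2}
'b' @ 1: {3,4}
'b' @ 2: {5,6}
'c' @ 3: {}  — state set empty
rest 'edecd' ignored (set empty)
final: {}; accept 1 not in set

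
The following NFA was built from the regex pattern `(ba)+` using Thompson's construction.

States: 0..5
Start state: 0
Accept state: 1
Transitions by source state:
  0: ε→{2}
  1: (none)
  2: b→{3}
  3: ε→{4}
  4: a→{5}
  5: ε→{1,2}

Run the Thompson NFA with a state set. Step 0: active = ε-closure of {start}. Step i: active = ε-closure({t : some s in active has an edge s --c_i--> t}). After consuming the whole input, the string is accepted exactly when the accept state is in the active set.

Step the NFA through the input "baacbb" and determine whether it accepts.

Answer: REJECT

Derivation:
initial (ε-close {0}): {0,2}
'b' @ 1: {3,4}
'a' @ 2: {1,2,5}  (accept∈set)
'a' @ 3: {}  — no active states
rest 'cbb' ignored (set empty)
after full input: {}  (accept=1 not in)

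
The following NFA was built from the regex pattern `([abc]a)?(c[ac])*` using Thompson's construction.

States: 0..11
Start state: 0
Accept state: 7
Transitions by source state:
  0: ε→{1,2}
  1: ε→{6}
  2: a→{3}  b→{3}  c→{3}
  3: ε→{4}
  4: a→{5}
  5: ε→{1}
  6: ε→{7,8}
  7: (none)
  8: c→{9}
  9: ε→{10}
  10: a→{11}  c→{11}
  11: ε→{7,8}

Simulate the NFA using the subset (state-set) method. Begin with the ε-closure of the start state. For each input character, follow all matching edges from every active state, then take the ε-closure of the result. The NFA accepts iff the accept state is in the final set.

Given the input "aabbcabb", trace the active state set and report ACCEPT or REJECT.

S₀ = ε-closure({0}) = {0,1,2,6,7,8}
'a' @ 1: {3,4}
'a' @ 2: {1,5,6,7,8}  (accept∈set)
'b' @ 3: {}  — dead — no transitions
rest 'bcabb' ignored (set empty)
after full input: {}  (accept=7 not in)

Answer: REJECT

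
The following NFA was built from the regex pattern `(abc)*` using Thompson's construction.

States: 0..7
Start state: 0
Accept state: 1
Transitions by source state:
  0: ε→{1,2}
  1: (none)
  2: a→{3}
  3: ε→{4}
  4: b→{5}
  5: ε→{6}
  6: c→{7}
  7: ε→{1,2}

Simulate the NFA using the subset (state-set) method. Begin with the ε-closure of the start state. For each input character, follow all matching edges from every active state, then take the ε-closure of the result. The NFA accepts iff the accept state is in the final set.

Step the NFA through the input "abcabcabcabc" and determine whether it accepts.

Answer: ACCEPT

Steps:
initial (ε-close {0}): {0,1,2}
'a' @ 1: {3,4}
'b' @ 2: {5,6}
'c' @ 3: {1,2,7}  ✓accept
'a' @ 4: {3,4}
'b' @ 5: {5,6}
'c' @ 6: {1,2,7}  ✓accept
'a' @ 7: {3,4}
'b' @ 8: {5,6}
'c' @ 9: {1,2,7}  ✓accept
'a' @ 10: {3,4}
'b' @ 11: {5,6}
'c' @ 12: {1,2,7}  ✓accept
end set {1,2,7} — state 1 in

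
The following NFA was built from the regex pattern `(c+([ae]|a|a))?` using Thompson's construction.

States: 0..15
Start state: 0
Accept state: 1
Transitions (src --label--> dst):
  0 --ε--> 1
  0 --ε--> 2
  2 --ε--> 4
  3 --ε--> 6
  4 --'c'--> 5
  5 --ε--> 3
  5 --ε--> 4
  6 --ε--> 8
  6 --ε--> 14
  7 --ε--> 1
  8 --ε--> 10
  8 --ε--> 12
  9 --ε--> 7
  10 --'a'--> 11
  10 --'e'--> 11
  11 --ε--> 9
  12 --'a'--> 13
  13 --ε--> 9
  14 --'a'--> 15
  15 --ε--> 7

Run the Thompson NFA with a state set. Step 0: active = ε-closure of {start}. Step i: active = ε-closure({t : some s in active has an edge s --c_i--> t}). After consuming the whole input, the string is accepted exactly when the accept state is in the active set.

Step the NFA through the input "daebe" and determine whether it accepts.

initial (ε-close {0}): {0,1,2,4}
'd' @ 1: {}  — state set empty
rest 'aebe' ignored (set empty)
after full input: {}  (accept=1 not in)

Answer: REJECT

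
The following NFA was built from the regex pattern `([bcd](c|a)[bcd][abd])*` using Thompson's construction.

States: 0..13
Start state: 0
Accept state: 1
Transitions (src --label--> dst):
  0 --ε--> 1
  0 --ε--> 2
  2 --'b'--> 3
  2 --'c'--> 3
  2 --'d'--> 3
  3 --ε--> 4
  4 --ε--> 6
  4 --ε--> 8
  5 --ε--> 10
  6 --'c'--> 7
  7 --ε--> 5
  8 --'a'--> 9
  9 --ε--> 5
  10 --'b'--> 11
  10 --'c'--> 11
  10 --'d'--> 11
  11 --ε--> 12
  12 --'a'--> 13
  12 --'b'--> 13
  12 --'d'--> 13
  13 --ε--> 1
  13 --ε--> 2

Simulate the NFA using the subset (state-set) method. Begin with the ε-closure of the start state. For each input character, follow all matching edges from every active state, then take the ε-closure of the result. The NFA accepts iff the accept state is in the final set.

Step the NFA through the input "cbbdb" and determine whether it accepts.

start: ε-closure({0}) = {0,1,2}
'c' @ 1: {3,4,6,8}
'b' @ 2: {}  — state set empty
rest 'bdb' ignored (set empty)
end set {} — state 1 not in

Answer: REJECT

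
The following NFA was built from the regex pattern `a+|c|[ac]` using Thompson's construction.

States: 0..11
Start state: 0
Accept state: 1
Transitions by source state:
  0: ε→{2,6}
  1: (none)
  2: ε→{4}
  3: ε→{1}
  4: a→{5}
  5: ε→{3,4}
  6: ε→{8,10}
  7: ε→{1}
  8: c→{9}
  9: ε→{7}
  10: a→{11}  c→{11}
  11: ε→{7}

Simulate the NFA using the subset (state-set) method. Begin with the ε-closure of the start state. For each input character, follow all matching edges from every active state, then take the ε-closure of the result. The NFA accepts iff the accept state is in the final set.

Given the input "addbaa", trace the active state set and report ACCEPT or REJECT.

Answer: REJECT

Derivation:
S₀ = ε-closure({0}) = {0,2,4,6,8,10}
'a' @ 1: {1,3,4,5,7,11}  ✓accept
'd' @ 2: {}  — dead — no transitions
rest 'dbaa' ignored (set empty)
end set {} — state 1 not in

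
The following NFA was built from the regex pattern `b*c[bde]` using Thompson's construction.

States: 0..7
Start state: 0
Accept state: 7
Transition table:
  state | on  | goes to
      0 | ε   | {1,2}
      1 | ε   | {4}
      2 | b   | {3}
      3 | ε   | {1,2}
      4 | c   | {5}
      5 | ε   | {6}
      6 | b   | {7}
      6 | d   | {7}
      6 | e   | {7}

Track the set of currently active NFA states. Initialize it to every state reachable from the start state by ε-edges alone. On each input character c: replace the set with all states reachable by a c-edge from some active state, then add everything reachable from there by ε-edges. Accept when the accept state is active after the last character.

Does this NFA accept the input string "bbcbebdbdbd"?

S₀ = ε-closure({0}) = {0,1,2,4}
'b' @ 1: {1,2,3,4}
'b' @ 2: {1,2,3,4}
'c' @ 3: {5,6}
'b' @ 4: {7}  [accepting]
'e' @ 5: {}  — state set empty
rest 'bdbdbd' ignored (set empty)
final: {}; accept 7 not in set

Answer: REJECT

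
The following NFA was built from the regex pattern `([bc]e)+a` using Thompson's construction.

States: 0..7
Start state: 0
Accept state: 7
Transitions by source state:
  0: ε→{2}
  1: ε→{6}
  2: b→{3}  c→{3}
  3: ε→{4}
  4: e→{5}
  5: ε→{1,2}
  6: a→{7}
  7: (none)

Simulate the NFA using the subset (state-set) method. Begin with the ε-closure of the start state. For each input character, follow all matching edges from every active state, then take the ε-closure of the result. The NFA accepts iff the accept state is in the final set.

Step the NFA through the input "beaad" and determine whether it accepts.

initial (ε-close {0}): {0,2}
'b' @ 1: {3,4}
'e' @ 2: {1,2,5,6}
'a' @ 3: {7}  [accepting]
'a' @ 4: {}  — no active states
rest 'd' ignored (set empty)
end set {} — state 7 not in

Answer: REJECT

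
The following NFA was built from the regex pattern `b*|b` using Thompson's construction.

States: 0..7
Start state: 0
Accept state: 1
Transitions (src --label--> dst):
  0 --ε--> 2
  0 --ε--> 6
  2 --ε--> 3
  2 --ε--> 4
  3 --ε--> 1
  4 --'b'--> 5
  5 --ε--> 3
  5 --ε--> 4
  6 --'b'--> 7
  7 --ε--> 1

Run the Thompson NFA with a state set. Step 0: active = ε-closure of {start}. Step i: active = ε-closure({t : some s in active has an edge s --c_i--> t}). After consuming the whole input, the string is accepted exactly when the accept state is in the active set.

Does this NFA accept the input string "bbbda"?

Answer: REJECT

Steps:
start: ε-closure({0}) = {0,1,2,3,4,6}
'b' @ 1: {1,3,4,5,7}  (accept∈set)
'b' @ 2: {1,3,4,5}  (accept∈set)
'b' @ 3: {1,3,4,5}  (accept∈set)
'd' @ 4: {}  — dead — no transitions
rest 'a' ignored (set empty)
end set {} — state 1 not in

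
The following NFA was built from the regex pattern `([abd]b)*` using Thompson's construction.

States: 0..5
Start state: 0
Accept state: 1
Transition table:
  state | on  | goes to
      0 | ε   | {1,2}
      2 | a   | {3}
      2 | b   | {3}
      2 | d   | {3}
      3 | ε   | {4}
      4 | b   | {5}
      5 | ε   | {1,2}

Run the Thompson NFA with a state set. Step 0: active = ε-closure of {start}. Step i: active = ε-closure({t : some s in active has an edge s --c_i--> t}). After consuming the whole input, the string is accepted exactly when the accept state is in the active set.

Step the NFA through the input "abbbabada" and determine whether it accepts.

Answer: REJECT

Derivation:
initial (ε-close {0}): {0,1,2}
'a' @ 1: {3,4}
'b' @ 2: {1,2,5}  ✓accept
'b' @ 3: {3,4}
'b' @ 4: {1,2,5}  ✓accept
'a' @ 5: {3,4}
'b' @ 6: {1,2,5}  ✓accept
'a' @ 7: {3,4}
'd' @ 8: {}  — state set empty
rest 'a' ignored (set empty)
after full input: {}  (accept=1 not in)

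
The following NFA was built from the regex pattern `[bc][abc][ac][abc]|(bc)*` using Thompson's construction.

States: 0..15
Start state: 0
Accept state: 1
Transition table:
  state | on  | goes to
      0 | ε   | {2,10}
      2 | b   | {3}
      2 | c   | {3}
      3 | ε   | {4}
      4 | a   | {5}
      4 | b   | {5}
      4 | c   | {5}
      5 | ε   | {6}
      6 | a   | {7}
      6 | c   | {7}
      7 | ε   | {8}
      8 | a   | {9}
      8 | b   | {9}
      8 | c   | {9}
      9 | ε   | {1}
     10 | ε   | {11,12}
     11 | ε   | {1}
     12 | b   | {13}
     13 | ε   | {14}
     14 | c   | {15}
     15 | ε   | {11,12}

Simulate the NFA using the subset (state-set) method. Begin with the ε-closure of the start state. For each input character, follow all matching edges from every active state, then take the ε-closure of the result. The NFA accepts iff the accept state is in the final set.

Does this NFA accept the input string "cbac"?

S₀ = ε-closure({0}) = {0,1,2,10,11,12}
'c' @ 1: {3,4}
'b' @ 2: {5,6}
'a' @ 3: {7,8}
'c' @ 4: {1,9}  [accepting]
final: {1,9}; accept 1 in set

Answer: ACCEPT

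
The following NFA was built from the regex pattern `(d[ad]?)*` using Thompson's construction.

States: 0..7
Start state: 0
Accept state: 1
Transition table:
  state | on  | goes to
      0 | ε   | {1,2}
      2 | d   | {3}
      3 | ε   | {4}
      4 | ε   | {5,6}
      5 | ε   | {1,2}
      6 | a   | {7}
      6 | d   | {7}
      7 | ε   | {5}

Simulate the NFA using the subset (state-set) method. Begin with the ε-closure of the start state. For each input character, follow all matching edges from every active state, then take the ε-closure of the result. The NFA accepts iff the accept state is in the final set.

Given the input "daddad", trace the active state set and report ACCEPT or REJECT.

Answer: ACCEPT

Derivation:
initial (ε-close {0}): {0,1,2}
'd' @ 1: {1,2,3,4,5,6}  (accept∈set)
'a' @ 2: {1,2,5,7}  (accept∈set)
'd' @ 3: {1,2,3,4,5,6}  (accept∈set)
'd' @ 4: {1,2,3,4,5,6,7}  (accept∈set)
'a' @ 5: {1,2,5,7}  (accept∈set)
'd' @ 6: {1,2,3,4,5,6}  (accept∈set)
final: {1,2,3,4,5,6}; accept 1 in set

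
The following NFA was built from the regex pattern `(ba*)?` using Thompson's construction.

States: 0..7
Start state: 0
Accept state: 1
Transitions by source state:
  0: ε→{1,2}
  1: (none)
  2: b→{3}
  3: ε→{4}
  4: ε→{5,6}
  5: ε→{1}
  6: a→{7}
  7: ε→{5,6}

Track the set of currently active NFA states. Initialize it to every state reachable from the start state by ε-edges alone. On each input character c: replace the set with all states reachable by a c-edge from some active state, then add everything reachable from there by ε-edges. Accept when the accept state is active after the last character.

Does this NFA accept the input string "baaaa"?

start: ε-closure({0}) = {0,1,2}
'b' @ 1: {1,3,4,5,6}  [accepting]
'a' @ 2: {1,5,6,7}  [accepting]
'a' @ 3: {1,5,6,7}  [accepting]
'a' @ 4: {1,5,6,7}  [accepting]
'a' @ 5: {1,5,6,7}  [accepting]
final: {1,5,6,7}; accept 1 in set

Answer: ACCEPT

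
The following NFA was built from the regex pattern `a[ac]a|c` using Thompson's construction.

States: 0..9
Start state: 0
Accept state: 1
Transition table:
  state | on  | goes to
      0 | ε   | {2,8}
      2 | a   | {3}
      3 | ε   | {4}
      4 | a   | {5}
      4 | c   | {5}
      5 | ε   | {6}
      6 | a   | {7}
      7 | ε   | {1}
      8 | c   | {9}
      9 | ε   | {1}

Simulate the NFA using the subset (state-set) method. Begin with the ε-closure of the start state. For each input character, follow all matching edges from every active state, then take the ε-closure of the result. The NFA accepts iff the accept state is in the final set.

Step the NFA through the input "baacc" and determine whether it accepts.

Answer: REJECT

Trace:
S₀ = ε-closure({0}) = {0,2,8}
'b' @ 1: {}  — no active states
rest 'aacc' ignored (set empty)
after full input: {}  (accept=1 not in)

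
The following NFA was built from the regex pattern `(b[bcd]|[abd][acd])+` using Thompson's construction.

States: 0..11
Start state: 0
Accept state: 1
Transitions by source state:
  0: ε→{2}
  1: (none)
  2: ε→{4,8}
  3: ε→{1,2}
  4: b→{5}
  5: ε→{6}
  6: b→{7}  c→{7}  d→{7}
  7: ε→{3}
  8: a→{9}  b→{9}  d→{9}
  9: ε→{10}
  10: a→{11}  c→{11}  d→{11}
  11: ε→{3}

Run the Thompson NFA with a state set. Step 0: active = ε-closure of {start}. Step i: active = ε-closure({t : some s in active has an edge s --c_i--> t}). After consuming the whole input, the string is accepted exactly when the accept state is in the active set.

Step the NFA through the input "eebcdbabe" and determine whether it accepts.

Answer: REJECT

Steps:
S₀ = ε-closure({0}) = {0,2,4,8}
'e' @ 1: {}  — state set empty
rest 'ebcdbabe' ignored (set empty)
final: {}; accept 1 not in set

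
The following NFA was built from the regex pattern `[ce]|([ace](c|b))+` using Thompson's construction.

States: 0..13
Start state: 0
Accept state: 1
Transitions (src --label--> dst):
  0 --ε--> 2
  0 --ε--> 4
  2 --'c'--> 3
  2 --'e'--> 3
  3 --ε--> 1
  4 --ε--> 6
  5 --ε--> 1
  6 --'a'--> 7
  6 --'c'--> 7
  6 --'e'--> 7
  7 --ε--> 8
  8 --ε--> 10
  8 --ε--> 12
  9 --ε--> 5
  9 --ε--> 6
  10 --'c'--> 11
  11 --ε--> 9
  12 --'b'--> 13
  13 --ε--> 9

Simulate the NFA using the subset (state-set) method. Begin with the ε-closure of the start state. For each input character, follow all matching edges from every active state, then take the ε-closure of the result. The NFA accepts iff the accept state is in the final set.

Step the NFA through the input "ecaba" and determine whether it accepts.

Answer: REJECT

Steps:
S₀ = ε-closure({0}) = {0,2,4,6}
'e' @ 1: {1,3,7,8,10,12}  [accepting]
'c' @ 2: {1,5,6,9,11}  [accepting]
'a' @ 3: {7,8,10,12}
'b' @ 4: {1,5,6,9,13}  [accepting]
'a' @ 5: {7,8,10,12}
after full input: {7,8,10,12}  (accept=1 not in)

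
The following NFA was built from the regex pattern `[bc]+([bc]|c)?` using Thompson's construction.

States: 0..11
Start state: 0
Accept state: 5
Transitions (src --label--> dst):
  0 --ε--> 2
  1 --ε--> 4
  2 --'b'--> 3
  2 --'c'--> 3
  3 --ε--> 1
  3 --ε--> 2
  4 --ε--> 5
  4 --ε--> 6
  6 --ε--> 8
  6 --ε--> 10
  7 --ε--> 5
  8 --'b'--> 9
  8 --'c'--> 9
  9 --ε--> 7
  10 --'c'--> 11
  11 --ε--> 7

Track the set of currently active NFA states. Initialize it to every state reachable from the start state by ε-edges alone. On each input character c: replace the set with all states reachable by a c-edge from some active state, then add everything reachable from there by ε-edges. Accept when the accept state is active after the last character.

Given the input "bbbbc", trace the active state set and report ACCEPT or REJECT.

initial (ε-close {0}): {0,2}
'b' @ 1: {1,2,3,4,5,6,8,10}  ✓accept
'b' @ 2: {1,2,3,4,5,6,7,8,9,10}  ✓accept
'b' @ 3: {1,2,3,4,5,6,7,8,9,10}  ✓accept
'b' @ 4: {1,2,3,4,5,6,7,8,9,10}  ✓accept
'c' @ 5: {1,2,3,4,5,6,7,8,9,10,11}  ✓accept
after full input: {1,2,3,4,5,6,7,8,9,10,11}  (accept=5 in)

Answer: ACCEPT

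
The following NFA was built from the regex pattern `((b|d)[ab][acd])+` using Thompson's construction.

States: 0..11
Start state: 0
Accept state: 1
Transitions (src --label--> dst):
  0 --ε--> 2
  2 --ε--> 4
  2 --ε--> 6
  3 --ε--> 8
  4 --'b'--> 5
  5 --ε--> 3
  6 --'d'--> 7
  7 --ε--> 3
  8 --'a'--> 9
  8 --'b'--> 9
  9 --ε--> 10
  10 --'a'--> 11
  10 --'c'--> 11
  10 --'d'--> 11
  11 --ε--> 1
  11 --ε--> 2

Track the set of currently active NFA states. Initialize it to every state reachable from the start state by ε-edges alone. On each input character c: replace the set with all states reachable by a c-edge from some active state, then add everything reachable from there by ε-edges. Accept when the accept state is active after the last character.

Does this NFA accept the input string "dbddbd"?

Answer: ACCEPT

Derivation:
S₀ = ε-closure({0}) = {0,2,4,6}
'd' @ 1: {3,7,8}
'b' @ 2: {9,10}
'd' @ 3: {1,2,4,6,11}  (accept∈set)
'd' @ 4: {3,7,8}
'b' @ 5: {9,10}
'd' @ 6: {1,2,4,6,11}  (accept∈set)
after full input: {1,2,4,6,11}  (accept=1 in)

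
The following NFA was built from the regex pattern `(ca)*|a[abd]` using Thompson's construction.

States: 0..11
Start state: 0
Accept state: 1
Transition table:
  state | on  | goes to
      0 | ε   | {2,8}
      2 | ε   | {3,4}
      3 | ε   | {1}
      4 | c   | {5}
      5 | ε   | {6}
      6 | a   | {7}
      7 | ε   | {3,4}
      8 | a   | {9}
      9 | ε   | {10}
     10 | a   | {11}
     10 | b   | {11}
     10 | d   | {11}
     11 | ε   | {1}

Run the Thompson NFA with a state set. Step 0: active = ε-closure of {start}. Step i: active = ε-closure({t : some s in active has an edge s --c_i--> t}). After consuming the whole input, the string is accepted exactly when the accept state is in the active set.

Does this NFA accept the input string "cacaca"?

Answer: ACCEPT

Trace:
initial (ε-close {0}): {0,1,2,3,4,8}
'c' @ 1: {5,6}
'a' @ 2: {1,3,4,7}  ✓accept
'c' @ 3: {5,6}
'a' @ 4: {1,3,4,7}  ✓accept
'c' @ 5: {5,6}
'a' @ 6: {1,3,4,7}  ✓accept
end set {1,3,4,7} — state 1 in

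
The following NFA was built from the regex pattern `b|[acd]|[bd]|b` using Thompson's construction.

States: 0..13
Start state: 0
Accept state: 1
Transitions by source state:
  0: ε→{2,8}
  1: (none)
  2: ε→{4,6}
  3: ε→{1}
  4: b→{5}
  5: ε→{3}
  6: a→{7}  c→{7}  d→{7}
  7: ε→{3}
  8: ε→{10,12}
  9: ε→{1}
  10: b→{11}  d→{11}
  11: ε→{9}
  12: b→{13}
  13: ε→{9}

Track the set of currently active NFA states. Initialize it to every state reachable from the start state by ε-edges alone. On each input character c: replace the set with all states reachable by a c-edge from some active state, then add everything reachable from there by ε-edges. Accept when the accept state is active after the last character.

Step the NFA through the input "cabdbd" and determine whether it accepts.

Answer: REJECT

Steps:
start: ε-closure({0}) = {0,2,4,6,8,10,12}
'c' @ 1: {1,3,7}  ✓accept
'a' @ 2: {}  — dead — no transitions
rest 'bdbd' ignored (set empty)
after full input: {}  (accept=1 not in)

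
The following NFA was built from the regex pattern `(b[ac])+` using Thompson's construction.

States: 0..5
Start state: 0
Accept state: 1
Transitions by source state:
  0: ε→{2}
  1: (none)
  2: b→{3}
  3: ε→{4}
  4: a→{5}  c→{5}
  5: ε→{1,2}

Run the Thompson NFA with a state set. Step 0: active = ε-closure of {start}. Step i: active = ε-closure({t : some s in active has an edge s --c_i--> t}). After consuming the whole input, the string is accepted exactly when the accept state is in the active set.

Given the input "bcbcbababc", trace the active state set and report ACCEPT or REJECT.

S₀ = ε-closure({0}) = {0,2}
'b' @ 1: {3,4}
'c' @ 2: {1,2,5}  (accept∈set)
'b' @ 3: {3,4}
'c' @ 4: {1,2,5}  (accept∈set)
'b' @ 5: {3,4}
'a' @ 6: {1,2,5}  (accept∈set)
'b' @ 7: {3,4}
'a' @ 8: {1,2,5}  (accept∈set)
'b' @ 9: {3,4}
'c' @ 10: {1,2,5}  (accept∈set)
after full input: {1,2,5}  (accept=1 in)

Answer: ACCEPT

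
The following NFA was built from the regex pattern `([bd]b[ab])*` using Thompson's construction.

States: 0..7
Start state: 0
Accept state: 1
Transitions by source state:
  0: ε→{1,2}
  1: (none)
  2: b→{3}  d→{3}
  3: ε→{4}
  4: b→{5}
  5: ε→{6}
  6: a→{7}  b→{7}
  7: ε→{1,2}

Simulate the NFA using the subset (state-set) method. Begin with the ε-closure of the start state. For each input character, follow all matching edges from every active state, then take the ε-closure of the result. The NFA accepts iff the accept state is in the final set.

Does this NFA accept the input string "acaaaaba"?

Answer: REJECT

Trace:
start: ε-closure({0}) = {0,1,2}
'a' @ 1: {}  — no active states
rest 'caaaaba' ignored (set empty)
after full input: {}  (accept=1 not in)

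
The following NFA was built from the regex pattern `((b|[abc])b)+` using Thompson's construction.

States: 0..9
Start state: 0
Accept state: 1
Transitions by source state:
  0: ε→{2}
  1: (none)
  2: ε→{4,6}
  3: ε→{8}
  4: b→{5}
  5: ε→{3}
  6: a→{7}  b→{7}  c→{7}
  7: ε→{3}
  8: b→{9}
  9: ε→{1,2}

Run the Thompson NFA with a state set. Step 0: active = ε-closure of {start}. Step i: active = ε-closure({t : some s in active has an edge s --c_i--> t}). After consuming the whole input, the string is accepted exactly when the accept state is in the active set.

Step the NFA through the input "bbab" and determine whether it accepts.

initial (ε-close {0}): {0,2,4,6}
'b' @ 1: {3,5,7,8}
'b' @ 2: {1,2,4,6,9}  [accepting]
'a' @ 3: {3,7,8}
'b' @ 4: {1,2,4,6,9}  [accepting]
after full input: {1,2,4,6,9}  (accept=1 in)

Answer: ACCEPT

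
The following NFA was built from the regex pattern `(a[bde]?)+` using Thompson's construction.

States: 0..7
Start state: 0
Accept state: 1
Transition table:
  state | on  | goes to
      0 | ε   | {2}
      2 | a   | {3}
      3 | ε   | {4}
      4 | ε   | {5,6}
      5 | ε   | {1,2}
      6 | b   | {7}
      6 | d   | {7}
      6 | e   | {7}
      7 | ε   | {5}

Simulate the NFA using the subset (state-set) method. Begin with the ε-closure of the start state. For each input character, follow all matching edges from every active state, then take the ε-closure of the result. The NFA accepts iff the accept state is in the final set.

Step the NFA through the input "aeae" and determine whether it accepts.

start: ε-closure({0}) = {0,2}
'a' @ 1: {1,2,3,4,5,6}  (accept∈set)
'e' @ 2: {1,2,5,7}  (accept∈set)
'a' @ 3: {1,2,3,4,5,6}  (accept∈set)
'e' @ 4: {1,2,5,7}  (accept∈set)
after full input: {1,2,5,7}  (accept=1 in)

Answer: ACCEPT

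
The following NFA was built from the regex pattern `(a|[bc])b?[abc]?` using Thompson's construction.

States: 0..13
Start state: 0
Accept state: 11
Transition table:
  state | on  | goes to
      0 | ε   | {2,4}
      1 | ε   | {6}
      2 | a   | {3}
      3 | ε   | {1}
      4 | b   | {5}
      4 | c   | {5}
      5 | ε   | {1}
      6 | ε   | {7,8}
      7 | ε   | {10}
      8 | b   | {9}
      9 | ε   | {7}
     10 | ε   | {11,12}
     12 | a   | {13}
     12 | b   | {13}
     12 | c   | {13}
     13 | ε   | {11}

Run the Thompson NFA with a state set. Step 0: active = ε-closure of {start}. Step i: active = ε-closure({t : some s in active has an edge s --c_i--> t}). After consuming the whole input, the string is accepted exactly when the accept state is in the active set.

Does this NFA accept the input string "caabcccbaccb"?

Answer: REJECT

Steps:
start: ε-closure({0}) = {0,2,4}
'c' @ 1: {1,5,6,7,8,10,11,12}  (accept∈set)
'a' @ 2: {11,13}  (accept∈set)
'a' @ 3: {}  — no active states
rest 'bcccbaccb' ignored (set empty)
final: {}; accept 11 not in set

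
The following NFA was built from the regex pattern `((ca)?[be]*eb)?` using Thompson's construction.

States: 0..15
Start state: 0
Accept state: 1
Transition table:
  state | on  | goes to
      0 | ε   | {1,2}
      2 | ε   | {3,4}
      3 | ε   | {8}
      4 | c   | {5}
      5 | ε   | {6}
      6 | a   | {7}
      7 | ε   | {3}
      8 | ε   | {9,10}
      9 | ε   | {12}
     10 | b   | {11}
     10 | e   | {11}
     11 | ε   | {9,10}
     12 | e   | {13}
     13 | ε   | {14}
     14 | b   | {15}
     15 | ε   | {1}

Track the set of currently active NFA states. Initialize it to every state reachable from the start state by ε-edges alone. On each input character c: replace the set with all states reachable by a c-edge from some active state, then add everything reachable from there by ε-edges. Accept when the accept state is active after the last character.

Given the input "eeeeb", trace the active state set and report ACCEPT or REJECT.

Answer: ACCEPT

Steps:
initial (ε-close {0}): {0,1,2,3,4,8,9,10,12}
'e' @ 1: {9,10,11,12,13,14}
'e' @ 2: {9,10,11,12,13,14}
'e' @ 3: {9,10,11,12,13,14}
'e' @ 4: {9,10,11,12,13,14}
'b' @ 5: {1,9,10,11,12,15}  [accepting]
end set {1,9,10,11,12,15} — state 1 in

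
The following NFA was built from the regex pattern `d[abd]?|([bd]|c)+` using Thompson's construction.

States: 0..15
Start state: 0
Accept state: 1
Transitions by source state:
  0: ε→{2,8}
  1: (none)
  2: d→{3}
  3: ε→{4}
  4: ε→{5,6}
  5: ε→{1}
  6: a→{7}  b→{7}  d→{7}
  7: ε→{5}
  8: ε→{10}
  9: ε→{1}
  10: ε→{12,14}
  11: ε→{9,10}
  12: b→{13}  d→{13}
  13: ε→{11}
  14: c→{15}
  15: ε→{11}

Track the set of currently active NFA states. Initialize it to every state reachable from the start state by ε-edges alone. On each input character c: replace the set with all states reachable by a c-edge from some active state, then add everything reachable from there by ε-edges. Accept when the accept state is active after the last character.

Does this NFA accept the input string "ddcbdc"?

S₀ = ε-closure({0}) = {0,2,8,10,12,14}
'd' @ 1: {1,3,4,5,6,9,10,11,12,13,14}  [accepting]
'd' @ 2: {1,5,7,9,10,11,12,13,14}  [accepting]
'c' @ 3: {1,9,10,11,12,14,15}  [accepting]
'b' @ 4: {1,9,10,11,12,13,14}  [accepting]
'd' @ 5: {1,9,10,11,12,13,14}  [accepting]
'c' @ 6: {1,9,10,11,12,14,15}  [accepting]
after full input: {1,9,10,11,12,14,15}  (accept=1 in)

Answer: ACCEPT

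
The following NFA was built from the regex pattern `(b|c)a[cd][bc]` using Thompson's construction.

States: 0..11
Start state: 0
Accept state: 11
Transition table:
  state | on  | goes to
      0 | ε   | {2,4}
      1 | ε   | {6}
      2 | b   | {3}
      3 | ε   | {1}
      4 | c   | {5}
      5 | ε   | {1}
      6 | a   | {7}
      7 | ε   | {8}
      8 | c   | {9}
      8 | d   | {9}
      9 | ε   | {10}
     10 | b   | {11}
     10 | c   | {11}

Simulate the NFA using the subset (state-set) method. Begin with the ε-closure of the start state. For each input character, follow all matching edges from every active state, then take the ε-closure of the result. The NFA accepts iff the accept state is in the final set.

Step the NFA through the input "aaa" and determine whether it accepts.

Answer: REJECT

Trace:
S₀ = ε-closure({0}) = {0,2,4}
'a' @ 1: {}  — no active states
rest 'aa' ignored (set empty)
final: {}; accept 11 not in set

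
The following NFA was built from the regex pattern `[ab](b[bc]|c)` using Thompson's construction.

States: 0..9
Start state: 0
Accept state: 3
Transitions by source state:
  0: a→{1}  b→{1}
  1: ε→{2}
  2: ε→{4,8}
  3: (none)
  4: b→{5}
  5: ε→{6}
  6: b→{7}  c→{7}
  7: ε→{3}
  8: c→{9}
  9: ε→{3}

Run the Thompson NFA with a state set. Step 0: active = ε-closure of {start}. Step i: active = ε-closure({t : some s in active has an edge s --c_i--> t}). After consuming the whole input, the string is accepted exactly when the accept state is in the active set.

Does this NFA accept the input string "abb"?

S₀ = ε-closure({0}) = {0}
'a' @ 1: {1,2,4,8}
'b' @ 2: {5,6}
'b' @ 3: {3,7}  ✓accept
end set {3,7} — state 3 in

Answer: ACCEPT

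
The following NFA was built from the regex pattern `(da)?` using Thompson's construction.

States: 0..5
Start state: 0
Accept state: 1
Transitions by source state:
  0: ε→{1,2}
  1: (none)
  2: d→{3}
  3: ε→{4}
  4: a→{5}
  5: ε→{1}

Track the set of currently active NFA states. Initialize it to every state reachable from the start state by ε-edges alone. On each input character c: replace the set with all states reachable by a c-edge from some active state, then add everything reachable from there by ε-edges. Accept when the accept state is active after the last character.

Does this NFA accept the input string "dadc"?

Answer: REJECT

Trace:
initial (ε-close {0}): {0,1,2}
'd' @ 1: {3,4}
'a' @ 2: {1,5}  (accept∈set)
'd' @ 3: {}  — state set empty
rest 'c' ignored (set empty)
end set {} — state 1 not in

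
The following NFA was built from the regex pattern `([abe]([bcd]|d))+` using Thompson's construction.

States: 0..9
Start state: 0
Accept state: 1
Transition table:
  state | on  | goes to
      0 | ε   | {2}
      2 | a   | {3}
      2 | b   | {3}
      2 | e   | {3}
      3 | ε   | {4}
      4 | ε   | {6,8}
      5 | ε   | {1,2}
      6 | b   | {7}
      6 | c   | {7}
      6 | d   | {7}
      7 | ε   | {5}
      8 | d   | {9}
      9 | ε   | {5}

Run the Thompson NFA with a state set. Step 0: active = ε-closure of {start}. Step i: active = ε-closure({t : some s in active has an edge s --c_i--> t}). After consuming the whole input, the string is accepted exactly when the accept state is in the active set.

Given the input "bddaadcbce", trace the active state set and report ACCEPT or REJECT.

start: ε-closure({0}) = {0,2}
'b' @ 1: {3,4,6,8}
'd' @ 2: {1,2,5,7,9}  (accept∈set)
'd' @ 3: {}  — no active states
rest 'aadcbce' ignored (set empty)
final: {}; accept 1 not in set

Answer: REJECT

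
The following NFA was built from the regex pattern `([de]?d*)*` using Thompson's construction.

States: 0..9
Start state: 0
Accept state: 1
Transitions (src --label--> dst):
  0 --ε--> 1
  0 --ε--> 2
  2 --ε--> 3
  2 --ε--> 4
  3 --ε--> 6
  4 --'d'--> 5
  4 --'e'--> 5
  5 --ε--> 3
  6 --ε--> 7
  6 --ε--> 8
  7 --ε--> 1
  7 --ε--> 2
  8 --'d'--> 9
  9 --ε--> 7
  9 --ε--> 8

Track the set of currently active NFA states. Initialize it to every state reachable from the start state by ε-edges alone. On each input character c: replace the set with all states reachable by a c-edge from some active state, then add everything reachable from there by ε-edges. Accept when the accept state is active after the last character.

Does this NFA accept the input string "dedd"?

Answer: ACCEPT

Steps:
start: ε-closure({0}) = {0,1,2,3,4,6,7,8}
'd' @ 1: {1,2,3,4,5,6,7,8,9}  [accepting]
'e' @ 2: {1,2,3,4,5,6,7,8}  [accepting]
'd' @ 3: {1,2,3,4,5,6,7,8,9}  [accepting]
'd' @ 4: {1,2,3,4,5,6,7,8,9}  [accepting]
end set {1,2,3,4,5,6,7,8,9} — state 1 in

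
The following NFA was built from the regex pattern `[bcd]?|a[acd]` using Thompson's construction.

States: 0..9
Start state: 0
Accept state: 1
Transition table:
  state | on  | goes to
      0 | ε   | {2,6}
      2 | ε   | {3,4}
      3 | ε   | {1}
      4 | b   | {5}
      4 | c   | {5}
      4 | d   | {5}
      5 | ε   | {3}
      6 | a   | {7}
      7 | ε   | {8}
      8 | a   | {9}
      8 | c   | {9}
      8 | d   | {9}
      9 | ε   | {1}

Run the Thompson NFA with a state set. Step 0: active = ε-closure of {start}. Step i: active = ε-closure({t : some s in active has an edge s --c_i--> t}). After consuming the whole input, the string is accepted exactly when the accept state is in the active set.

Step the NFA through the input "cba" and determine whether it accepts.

initial (ε-close {0}): {0,1,2,3,4,6}
'c' @ 1: {1,3,5}  ✓accept
'b' @ 2: {}  — dead — no transitions
rest 'a' ignored (set empty)
final: {}; accept 1 not in set

Answer: REJECT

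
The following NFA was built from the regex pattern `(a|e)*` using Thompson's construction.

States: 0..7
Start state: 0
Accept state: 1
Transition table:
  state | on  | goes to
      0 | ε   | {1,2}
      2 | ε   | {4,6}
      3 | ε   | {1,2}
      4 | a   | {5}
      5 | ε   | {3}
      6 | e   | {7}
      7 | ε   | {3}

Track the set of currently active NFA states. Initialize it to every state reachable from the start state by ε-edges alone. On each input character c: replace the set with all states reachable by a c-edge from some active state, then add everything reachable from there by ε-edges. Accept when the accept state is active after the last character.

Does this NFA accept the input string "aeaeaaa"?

Answer: ACCEPT

Steps:
S₀ = ε-closure({0}) = {0,1,2,4,6}
'a' @ 1: {1,2,3,4,5,6}  [accepting]
'e' @ 2: {1,2,3,4,6,7}  [accepting]
'a' @ 3: {1,2,3,4,5,6}  [accepting]
'e' @ 4: {1,2,3,4,6,7}  [accepting]
'a' @ 5: {1,2,3,4,5,6}  [accepting]
'a' @ 6: {1,2,3,4,5,6}  [accepting]
'a' @ 7: {1,2,3,4,5,6}  [accepting]
final: {1,2,3,4,5,6}; accept 1 in set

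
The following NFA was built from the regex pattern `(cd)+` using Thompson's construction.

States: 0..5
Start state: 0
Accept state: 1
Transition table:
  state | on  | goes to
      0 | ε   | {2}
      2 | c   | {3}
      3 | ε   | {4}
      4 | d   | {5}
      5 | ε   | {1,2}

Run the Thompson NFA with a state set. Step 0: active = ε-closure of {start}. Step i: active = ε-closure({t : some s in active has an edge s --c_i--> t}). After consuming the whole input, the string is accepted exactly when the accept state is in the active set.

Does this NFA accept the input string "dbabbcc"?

initial (ε-close {0}): {0,2}
'd' @ 1: {}  — state set empty
rest 'babbcc' ignored (set empty)
after full input: {}  (accept=1 not in)

Answer: REJECT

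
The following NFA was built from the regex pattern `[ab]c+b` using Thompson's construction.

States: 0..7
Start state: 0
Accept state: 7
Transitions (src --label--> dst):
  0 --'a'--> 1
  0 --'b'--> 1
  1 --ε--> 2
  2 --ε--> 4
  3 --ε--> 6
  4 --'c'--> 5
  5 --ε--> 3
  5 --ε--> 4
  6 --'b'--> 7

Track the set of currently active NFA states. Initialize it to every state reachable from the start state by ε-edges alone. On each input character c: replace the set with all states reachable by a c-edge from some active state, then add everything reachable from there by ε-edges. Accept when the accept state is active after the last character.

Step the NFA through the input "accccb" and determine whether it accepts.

S₀ = ε-closure({0}) = {0}
'a' @ 1: {1,2,4}
'c' @ 2: {3,4,5,6}
'c' @ 3: {3,4,5,6}
'c' @ 4: {3,4,5,6}
'c' @ 5: {3,4,5,6}
'b' @ 6: {7}  ✓accept
end set {7} — state 7 in

Answer: ACCEPT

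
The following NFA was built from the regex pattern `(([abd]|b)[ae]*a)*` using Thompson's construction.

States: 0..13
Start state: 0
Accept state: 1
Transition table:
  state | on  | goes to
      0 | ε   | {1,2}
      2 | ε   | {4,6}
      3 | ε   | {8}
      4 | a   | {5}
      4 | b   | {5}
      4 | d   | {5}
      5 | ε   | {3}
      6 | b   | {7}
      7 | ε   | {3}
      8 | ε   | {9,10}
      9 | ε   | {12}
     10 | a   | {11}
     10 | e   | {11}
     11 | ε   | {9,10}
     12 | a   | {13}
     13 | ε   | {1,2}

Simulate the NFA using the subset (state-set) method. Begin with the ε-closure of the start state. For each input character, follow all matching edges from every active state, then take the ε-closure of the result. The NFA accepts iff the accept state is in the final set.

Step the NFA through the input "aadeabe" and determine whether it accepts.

S₀ = ε-closure({0}) = {0,1,2,4,6}
'a' @ 1: {3,5,8,9,10,12}
'a' @ 2: {1,2,4,6,9,10,11,12,13}  [accepting]
'd' @ 3: {3,5,8,9,10,12}
'e' @ 4: {9,10,11,12}
'a' @ 5: {1,2,4,6,9,10,11,12,13}  [accepting]
'b' @ 6: {3,5,7,8,9,10,12}
'e' @ 7: {9,10,11,12}
after full input: {9,10,11,12}  (accept=1 not in)

Answer: REJECT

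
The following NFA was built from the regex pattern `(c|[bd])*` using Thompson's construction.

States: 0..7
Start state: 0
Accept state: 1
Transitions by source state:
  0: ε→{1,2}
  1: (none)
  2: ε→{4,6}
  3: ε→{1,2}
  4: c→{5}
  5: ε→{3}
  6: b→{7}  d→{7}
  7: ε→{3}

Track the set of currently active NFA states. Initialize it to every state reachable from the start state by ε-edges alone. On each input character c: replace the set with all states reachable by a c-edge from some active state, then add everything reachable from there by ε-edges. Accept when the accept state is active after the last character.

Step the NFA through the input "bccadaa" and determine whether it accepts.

Answer: REJECT

Steps:
S₀ = ε-closure({0}) = {0,1,2,4,6}
'b' @ 1: {1,2,3,4,6,7}  [accepting]
'c' @ 2: {1,2,3,4,5,6}  [accepting]
'c' @ 3: {1,2,3,4,5,6}  [accepting]
'a' @ 4: {}  — no active states
rest 'daa' ignored (set empty)
end set {} — state 1 not in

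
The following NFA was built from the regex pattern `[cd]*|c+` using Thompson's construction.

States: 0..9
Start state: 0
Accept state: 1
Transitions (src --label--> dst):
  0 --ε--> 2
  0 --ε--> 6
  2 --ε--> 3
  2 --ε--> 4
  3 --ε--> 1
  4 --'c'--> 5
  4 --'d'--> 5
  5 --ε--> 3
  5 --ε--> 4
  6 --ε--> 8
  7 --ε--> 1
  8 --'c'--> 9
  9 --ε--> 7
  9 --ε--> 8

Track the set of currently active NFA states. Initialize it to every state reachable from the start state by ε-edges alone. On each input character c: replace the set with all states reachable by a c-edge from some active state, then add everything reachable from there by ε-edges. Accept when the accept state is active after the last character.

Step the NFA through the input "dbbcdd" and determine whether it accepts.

Answer: REJECT

Trace:
initial (ε-close {0}): {0,1,2,3,4,6,8}
'd' @ 1: {1,3,4,5}  (accept∈set)
'b' @ 2: {}  — dead — no transitions
rest 'bcdd' ignored (set empty)
final: {}; accept 1 not in set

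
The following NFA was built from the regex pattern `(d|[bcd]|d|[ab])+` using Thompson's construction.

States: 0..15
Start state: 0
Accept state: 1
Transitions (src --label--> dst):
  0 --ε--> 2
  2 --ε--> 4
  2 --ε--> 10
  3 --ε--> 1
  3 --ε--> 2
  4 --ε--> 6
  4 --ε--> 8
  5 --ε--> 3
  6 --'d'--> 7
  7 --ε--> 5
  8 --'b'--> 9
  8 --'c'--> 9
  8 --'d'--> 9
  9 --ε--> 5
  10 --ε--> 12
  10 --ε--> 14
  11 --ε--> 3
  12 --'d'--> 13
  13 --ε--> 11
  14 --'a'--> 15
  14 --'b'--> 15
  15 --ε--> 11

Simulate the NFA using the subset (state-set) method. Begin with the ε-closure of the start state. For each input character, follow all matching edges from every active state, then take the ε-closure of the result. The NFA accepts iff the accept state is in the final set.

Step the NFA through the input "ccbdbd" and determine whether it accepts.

Answer: ACCEPT

Steps:
S₀ = ε-closure({0}) = {0,2,4,6,8,10,12,14}
'c' @ 1: {1,2,3,4,5,6,8,9,10,12,14}  ✓accept
'c' @ 2: {1,2,3,4,5,6,8,9,10,12,14}  ✓accept
'b' @ 3: {1,2,3,4,5,6,8,9,10,11,12,14,15}  ✓accept
'd' @ 4: {1,2,3,4,5,6,7,8,9,10,11,12,13,14}  ✓accept
'b' @ 5: {1,2,3,4,5,6,8,9,10,11,12,14,15}  ✓accept
'd' @ 6: {1,2,3,4,5,6,7,8,9,10,11,12,13,14}  ✓accept
final: {1,2,3,4,5,6,7,8,9,10,11,12,13,14}; accept 1 in set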